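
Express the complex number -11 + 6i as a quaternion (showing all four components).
-11 + 6i + 0j + 0k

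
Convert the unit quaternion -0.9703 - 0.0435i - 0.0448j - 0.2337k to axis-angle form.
axis = (-0.1798, -0.1852, -0.9661), θ = 332°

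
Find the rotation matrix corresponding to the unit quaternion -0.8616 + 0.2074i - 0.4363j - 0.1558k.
[[0.5707, -0.4495, 0.6872], [0.0875, 0.8654, 0.4933], [-0.8165, -0.2214, 0.5333]]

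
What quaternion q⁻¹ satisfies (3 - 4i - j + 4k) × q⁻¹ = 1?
0.0714 + 0.0952i + 0.0238j - 0.0952k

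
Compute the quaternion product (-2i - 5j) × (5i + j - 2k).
15 + 10i - 4j + 23k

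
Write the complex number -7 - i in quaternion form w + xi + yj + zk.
-7 - i + 0j + 0k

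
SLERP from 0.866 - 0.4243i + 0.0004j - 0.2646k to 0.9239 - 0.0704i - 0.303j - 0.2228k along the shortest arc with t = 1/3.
0.9083 - 0.3132i - 0.1042j - 0.257k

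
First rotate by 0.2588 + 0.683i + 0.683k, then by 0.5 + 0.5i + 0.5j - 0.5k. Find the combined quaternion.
0.1294 + 0.8124i - 0.5536j - 0.1294k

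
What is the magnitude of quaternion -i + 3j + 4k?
√26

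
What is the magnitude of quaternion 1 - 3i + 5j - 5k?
√60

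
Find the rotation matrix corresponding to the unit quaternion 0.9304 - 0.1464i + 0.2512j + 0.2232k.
[[0.7742, -0.4889, 0.4021], [0.3418, 0.8575, 0.3846], [-0.5328, -0.1603, 0.8309]]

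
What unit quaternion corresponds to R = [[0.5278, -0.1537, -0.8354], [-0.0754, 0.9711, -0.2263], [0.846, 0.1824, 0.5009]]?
0.866 + 0.118i - 0.4854j + 0.0226k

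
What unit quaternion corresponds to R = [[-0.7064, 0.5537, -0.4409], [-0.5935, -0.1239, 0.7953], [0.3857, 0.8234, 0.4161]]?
-0.3827 - 0.0184i + 0.54j + 0.7494k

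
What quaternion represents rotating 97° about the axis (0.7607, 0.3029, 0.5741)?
0.6626 + 0.5697i + 0.2269j + 0.43k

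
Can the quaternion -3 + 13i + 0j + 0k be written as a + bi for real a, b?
Yes. The quaternion -3 + 13i has j- and k-coefficients y = z = 0, so it lies in the complex subalgebra spanned by 1 and i.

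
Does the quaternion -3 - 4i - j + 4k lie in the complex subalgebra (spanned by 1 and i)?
No. The quaternion -3 - 4i - j + 4k has j-coefficient y = -1 and k-coefficient z = 4, not both zero, so it does not lie in the complex subalgebra spanned by 1 and i.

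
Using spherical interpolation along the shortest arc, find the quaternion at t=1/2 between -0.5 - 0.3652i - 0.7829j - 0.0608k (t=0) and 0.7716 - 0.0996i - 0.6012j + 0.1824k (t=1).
0.1823 - 0.3119i - 0.9289j + 0.0816k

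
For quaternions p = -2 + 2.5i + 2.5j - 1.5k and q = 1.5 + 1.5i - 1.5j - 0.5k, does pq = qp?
No: pq = -3.75 - 2.75i + 5.75j - 8.75k ≠ -3.75 + 4.25i + 7.75j + 6.25k = qp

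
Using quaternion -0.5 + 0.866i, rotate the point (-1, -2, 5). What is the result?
(-1, 5.33, -0.768)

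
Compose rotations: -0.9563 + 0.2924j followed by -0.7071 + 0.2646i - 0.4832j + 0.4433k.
0.8175 - 0.3827i + 0.2553j - 0.3466k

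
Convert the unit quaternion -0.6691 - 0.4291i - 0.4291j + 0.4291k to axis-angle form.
axis = (-√3/3, -√3/3, √3/3), θ = 264°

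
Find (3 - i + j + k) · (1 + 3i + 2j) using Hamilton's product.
4 + 6i + 10j - 4k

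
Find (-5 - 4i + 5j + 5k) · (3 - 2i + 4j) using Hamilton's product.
-43 - 22i - 15j + 9k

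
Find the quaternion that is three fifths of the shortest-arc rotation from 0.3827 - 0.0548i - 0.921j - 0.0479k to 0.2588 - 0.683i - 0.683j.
0.3279 - 0.4557i - 0.8272j - 0.0205k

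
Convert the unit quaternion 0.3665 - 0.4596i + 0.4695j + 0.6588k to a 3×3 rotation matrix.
[[-0.3089, -0.9145, -0.2614], [0.0513, -0.2905, 0.9555], [-0.9497, 0.2817, 0.1367]]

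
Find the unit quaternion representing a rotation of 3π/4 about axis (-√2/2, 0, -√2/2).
0.3827 - 0.6533i - 0.6533k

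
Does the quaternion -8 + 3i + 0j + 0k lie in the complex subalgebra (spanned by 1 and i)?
Yes. The quaternion -8 + 3i has j- and k-coefficients y = z = 0, so it lies in the complex subalgebra spanned by 1 and i.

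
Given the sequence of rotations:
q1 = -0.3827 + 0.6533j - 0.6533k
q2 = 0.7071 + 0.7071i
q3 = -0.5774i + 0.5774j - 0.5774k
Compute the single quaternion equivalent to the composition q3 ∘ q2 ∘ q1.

q2 · q1 = -0.2706 - 0.2706i + 0.9239j
q3 · q2 · q1 = -0.6897 + 0.6897i - 0.221k
-0.6897 + 0.6897i - 0.221k


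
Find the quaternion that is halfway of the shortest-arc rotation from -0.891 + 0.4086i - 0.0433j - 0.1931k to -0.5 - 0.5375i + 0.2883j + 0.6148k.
-0.9401 - 0.0871i + 0.1656j + 0.285k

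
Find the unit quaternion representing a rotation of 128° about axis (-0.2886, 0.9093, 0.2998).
0.4384 - 0.2594i + 0.8173j + 0.2695k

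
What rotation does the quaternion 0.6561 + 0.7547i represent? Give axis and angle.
axis = (1, 0, 0), θ = 98°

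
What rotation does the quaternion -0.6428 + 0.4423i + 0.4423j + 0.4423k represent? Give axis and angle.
axis = (√3/3, √3/3, √3/3), θ = 260°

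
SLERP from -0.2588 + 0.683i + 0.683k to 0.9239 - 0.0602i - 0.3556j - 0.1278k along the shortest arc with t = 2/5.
-0.6396 + 0.5122i + 0.1758j + 0.5456k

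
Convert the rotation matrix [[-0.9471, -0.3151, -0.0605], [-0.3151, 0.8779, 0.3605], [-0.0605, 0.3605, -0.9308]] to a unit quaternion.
-0.1626i + 0.969j + 0.186k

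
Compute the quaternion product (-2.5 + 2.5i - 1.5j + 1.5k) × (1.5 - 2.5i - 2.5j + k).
-2.75 + 12.25i - 2.25j - 10.25k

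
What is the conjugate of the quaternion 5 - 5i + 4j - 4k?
5 + 5i - 4j + 4k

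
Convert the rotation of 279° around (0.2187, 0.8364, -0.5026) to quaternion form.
-0.7604 + 0.142i + 0.5432j - 0.3264k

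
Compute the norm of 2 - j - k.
√6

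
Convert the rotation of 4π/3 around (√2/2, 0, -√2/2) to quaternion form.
-0.5 + 0.6124i - 0.6124k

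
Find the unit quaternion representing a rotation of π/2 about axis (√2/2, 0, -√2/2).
0.7071 + 0.5i - 0.5k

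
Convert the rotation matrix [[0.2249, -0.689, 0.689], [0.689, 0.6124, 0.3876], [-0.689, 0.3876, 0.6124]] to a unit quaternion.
0.7826 + 0.4402j + 0.4402k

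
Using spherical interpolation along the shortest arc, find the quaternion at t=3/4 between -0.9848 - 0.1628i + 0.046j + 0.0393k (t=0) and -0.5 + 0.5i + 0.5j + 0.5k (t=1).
-0.7122 + 0.3625i + 0.4261j + 0.4241k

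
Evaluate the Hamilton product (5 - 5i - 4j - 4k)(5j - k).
16 + 24i + 20j - 30k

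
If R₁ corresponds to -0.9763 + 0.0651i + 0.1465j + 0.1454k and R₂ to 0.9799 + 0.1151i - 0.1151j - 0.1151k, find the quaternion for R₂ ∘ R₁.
-0.9306 - 0.0485i + 0.2317j + 0.2792k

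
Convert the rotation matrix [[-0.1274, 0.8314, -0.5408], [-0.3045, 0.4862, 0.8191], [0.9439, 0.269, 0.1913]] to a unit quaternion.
0.6225 - 0.2209i - 0.5963j - 0.4562k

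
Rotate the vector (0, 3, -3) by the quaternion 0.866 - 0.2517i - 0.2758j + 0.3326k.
(0.624, 1.199, -4.022)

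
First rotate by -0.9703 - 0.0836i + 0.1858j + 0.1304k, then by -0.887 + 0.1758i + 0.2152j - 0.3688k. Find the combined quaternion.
0.8835 + 0.0002i - 0.3657j + 0.2928k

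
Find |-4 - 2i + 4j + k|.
√37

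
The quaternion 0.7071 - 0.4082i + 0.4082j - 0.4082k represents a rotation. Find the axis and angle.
axis = (-√3/3, √3/3, -√3/3), θ = π/2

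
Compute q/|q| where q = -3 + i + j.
-0.9045 + 0.3015i + 0.3015j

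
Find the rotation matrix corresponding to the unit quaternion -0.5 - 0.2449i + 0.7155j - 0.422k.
[[-0.38, -0.7725, -0.5088], [0.0715, 0.5239, -0.8488], [0.9222, -0.359, -0.1438]]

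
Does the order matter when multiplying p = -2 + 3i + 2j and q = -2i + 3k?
Yes: pq = 6 + 10i - 9j - 2k ≠ 6 - 2i + 9j - 10k = qp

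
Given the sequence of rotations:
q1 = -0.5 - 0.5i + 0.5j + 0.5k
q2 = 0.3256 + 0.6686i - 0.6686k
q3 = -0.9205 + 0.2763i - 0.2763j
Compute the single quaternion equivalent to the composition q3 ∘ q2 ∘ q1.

q2 · q1 = 0.5058 - 0.1628i + 0.1628j + 0.8314k
q3 · q2 · q1 = -0.3756 + 0.0599i - 0.5193j - 0.7653k
-0.3756 + 0.0599i - 0.5193j - 0.7653k


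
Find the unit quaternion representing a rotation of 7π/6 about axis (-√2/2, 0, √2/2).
-0.2588 - 0.683i + 0.683k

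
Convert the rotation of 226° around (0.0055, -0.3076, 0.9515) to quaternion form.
-0.3907 + 0.0051i - 0.2831j + 0.8759k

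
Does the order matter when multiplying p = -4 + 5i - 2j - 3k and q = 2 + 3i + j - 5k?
Yes: pq = -36 + 11i + 8j + 25k ≠ -36 - 15i - 24j + 3k = qp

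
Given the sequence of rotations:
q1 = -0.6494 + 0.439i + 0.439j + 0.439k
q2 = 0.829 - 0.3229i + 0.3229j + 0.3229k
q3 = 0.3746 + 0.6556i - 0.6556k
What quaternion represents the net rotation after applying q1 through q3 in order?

q2 · q1 = -0.6801 + 0.5736i + 0.4377j - 0.1293k
q3 · q2 · q1 = -0.7156 + 0.056i - 0.1273j + 0.6844k
-0.7156 + 0.056i - 0.1273j + 0.6844k


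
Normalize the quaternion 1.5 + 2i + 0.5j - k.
0.5477 + 0.7303i + 0.1826j - 0.3651k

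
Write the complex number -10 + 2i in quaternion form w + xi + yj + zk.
-10 + 2i + 0j + 0k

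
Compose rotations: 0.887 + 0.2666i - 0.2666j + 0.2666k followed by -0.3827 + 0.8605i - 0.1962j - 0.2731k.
-0.5484 + 0.5361i - 0.3742j - 0.5214k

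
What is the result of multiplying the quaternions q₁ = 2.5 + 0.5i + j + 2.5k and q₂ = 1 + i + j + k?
-1.5 + 1.5i + 5.5j + 4.5k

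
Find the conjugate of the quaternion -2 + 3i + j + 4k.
-2 - 3i - j - 4k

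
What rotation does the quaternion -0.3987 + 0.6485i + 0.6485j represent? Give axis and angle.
axis = (√2/2, √2/2, 0), θ = 227°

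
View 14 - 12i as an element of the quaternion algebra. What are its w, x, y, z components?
14 - 12i + 0j + 0k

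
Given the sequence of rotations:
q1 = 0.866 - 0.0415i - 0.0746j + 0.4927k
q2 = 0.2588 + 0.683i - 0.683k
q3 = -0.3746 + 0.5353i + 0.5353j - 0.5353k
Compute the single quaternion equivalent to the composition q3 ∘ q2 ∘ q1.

q2 · q1 = 0.589 + 0.5298i - 0.3275j - 0.5149k
q3 · q2 · q1 = -0.6046 - 0.3341i + 0.43j - 0.5813k
-0.6046 - 0.3341i + 0.43j - 0.5813k


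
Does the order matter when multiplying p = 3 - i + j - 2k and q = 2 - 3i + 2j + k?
Yes: pq = 3 - 6i + 15j ≠ 3 - 16i + j - 2k = qp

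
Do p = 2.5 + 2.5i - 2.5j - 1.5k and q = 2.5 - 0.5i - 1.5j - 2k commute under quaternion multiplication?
No: pq = 0.75 + 7.75i - 4.25j - 13.75k ≠ 0.75 + 2.25i - 15.75j - 3.75k = qp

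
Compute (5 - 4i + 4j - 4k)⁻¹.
0.0685 + 0.0548i - 0.0548j + 0.0548k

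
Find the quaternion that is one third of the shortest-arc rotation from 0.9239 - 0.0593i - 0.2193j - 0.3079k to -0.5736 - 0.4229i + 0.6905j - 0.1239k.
0.8832 + 0.117i - 0.419j - 0.1753k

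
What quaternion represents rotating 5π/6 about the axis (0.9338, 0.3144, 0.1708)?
0.2588 + 0.902i + 0.3037j + 0.165k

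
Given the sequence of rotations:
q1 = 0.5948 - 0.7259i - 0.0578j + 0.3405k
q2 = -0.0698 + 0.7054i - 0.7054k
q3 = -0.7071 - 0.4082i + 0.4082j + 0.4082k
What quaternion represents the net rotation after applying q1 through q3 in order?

q2 · q1 = 0.7107 + 0.4295i + 0.2759j - 0.4841k
q3 · q2 · q1 = -0.2422 - 0.904i + 0.0727j + 0.3445k
-0.2422 - 0.904i + 0.0727j + 0.3445k


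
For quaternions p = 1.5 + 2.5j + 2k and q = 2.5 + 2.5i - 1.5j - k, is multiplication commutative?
No: pq = 9.5 + 4.25i + 9j - 2.75k ≠ 9.5 + 3.25i - j + 9.75k = qp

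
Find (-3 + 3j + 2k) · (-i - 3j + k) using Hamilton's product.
7 + 12i + 7j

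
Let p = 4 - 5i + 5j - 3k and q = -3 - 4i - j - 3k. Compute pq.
-36 - 19i - 22j + 22k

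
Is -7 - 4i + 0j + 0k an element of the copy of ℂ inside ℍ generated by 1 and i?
Yes. The quaternion -7 - 4i has j- and k-coefficients y = z = 0, so it lies in the complex subalgebra spanned by 1 and i.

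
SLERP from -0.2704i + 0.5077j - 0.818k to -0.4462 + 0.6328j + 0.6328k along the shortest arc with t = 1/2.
0.2885 - 0.1748i - 0.0809j - 0.9379k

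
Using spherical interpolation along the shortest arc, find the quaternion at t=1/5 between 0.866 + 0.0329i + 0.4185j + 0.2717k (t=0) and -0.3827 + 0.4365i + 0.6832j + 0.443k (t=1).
0.6934 + 0.1586i + 0.5896j + 0.3826k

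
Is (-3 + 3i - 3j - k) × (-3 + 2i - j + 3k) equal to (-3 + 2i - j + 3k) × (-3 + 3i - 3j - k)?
No: pq = 3 - 25i + j - 3k ≠ 3 - 5i + 23j - 9k = qp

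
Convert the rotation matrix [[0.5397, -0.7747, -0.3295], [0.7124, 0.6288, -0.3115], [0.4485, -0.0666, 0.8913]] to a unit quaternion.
0.8746 + 0.07i - 0.2224j + 0.4251k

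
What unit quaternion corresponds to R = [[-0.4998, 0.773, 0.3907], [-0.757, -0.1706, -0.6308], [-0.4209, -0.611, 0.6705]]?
0.5 + 0.0099i + 0.4058j - 0.765k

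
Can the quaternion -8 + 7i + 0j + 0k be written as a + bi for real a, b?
Yes. The quaternion -8 + 7i has j- and k-coefficients y = z = 0, so it lies in the complex subalgebra spanned by 1 and i.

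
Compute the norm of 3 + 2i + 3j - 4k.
√38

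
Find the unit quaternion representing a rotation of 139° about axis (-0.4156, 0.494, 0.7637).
0.3502 - 0.3893i + 0.4627j + 0.7153k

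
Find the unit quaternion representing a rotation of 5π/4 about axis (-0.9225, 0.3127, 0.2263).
-0.3827 - 0.8523i + 0.2889j + 0.2091k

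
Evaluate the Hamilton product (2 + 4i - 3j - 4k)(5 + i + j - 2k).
1 + 32i - 9j - 17k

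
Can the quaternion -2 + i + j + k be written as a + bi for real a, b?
No. The quaternion -2 + i + j + k has j-coefficient y = 1 and k-coefficient z = 1, not both zero, so it does not lie in the complex subalgebra spanned by 1 and i.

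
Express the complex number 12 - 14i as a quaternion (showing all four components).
12 - 14i + 0j + 0k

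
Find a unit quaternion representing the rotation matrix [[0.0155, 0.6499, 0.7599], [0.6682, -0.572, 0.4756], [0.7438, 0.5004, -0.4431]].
0.0087 + 0.7125i + 0.4625j + 0.5276k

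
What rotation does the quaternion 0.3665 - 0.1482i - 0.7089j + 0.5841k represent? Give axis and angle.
axis = (-0.1593, -0.7619, 0.6278), θ = 137°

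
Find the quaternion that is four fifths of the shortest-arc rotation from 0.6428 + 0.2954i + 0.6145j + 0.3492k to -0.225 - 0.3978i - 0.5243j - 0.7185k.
0.3196 + 0.3873i + 0.5581j + 0.6606k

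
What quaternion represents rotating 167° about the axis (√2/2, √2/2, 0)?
0.1132 + 0.7026i + 0.7026j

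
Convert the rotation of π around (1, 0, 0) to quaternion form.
i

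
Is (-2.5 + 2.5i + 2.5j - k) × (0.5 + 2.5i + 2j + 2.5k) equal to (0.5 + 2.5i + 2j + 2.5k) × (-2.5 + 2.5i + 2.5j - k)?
No: pq = -10 + 3.25i - 12.5j - 8k ≠ -10 - 13.25i + 5j - 5.5k = qp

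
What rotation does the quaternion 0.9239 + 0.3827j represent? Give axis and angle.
axis = (0, 1, 0), θ = π/4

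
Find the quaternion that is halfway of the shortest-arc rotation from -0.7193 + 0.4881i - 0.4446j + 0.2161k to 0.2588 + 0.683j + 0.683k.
-0.597 + 0.2979i - 0.6882j - 0.285k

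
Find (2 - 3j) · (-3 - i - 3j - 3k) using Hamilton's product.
-15 + 7i + 3j - 9k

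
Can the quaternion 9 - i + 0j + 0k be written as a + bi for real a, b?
Yes. The quaternion 9 - i has j- and k-coefficients y = z = 0, so it lies in the complex subalgebra spanned by 1 and i.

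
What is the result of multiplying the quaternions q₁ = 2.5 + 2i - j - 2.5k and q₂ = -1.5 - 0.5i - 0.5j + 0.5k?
-2 - 6i + 0.5j + 3.5k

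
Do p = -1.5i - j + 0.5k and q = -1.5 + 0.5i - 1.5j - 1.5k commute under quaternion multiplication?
No: pq = 4.5i - 0.5j + 2k ≠ 3.5j - 3.5k = qp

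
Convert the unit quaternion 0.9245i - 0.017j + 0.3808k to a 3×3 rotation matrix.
[[0.7094, -0.0314, 0.7041], [-0.0314, -0.9994, -0.0129], [0.7041, -0.0129, -0.71]]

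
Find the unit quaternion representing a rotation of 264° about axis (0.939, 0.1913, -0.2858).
-0.6691 + 0.6978i + 0.1422j - 0.2124k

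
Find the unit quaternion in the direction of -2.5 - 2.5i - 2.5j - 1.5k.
-0.5455 - 0.5455i - 0.5455j - 0.3273k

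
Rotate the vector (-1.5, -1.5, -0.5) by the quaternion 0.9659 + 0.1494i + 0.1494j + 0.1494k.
(-1.167, -1.744, -0.589)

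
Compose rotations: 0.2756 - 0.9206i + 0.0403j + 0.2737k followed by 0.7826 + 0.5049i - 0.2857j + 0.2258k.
0.6302 - 0.6686i - 0.3933j + 0.0338k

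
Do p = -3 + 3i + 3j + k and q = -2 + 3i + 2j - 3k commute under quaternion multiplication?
No: pq = -6 - 26i + 4k ≠ -6 - 4i - 24j + 10k = qp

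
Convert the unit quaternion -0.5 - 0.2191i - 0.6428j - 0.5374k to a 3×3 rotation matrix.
[[-0.404, -0.2557, 0.8783], [0.8191, 0.3264, 0.4718], [-0.4073, 0.91, 0.0776]]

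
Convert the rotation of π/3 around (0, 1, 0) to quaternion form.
0.866 + 0.5j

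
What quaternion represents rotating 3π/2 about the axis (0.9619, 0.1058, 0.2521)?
-0.7071 + 0.6802i + 0.0748j + 0.1783k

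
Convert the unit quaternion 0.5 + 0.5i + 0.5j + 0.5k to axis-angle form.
axis = (√3/3, √3/3, √3/3), θ = 2π/3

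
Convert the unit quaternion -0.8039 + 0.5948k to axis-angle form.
axis = (0, 0, 1), θ = 287°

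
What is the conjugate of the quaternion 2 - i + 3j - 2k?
2 + i - 3j + 2k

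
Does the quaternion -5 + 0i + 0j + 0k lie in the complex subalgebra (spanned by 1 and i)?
Yes. The quaternion -5 has j- and k-coefficients y = z = 0, so it lies in the complex subalgebra spanned by 1 and i.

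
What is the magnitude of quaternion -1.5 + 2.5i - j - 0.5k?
3.122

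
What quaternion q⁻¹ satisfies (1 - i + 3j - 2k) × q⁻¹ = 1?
0.0667 + 0.0667i - 0.2j + 0.1333k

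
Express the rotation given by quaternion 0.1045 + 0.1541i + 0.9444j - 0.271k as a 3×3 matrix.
[[-0.9307, 0.3477, 0.1139], [0.2344, 0.8056, -0.5441], [-0.2809, -0.4797, -0.8313]]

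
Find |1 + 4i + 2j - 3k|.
√30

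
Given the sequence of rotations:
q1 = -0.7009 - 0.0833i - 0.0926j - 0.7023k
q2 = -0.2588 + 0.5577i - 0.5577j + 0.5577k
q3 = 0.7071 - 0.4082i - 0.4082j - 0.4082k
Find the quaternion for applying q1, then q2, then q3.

q2 · q1 = 0.5679 + 0.074i + 0.7601j - 0.3072k
q3 · q2 · q1 = 0.6166 + 0.2562i + 0.15j - 0.7291k
0.6166 + 0.2562i + 0.15j - 0.7291k


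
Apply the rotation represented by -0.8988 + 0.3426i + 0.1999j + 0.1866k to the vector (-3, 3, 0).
(-1.134, 2.682, -3.085)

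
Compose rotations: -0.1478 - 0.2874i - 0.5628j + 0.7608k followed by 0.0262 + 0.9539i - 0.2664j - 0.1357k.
0.2236 - 0.4276i - 0.6621j - 0.5734k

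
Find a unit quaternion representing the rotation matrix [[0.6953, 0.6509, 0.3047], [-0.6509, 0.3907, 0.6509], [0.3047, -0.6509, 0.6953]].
0.8339 - 0.3903i - 0.3903k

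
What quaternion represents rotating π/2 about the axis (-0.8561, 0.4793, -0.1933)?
0.7071 - 0.6054i + 0.3389j - 0.1367k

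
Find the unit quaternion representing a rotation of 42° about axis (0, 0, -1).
0.9336 - 0.3584k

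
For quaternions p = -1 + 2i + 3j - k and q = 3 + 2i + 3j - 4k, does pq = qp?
No: pq = -20 - 5i + 12j + k ≠ -20 + 13i + k = qp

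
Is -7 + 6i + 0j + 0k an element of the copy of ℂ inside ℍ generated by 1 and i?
Yes. The quaternion -7 + 6i has j- and k-coefficients y = z = 0, so it lies in the complex subalgebra spanned by 1 and i.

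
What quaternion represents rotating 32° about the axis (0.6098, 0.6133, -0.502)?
0.9613 + 0.1681i + 0.169j - 0.1384k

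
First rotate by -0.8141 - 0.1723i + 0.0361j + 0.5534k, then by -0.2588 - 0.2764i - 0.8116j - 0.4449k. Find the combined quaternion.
0.4386 - 0.1635i + 0.881j + 0.0692k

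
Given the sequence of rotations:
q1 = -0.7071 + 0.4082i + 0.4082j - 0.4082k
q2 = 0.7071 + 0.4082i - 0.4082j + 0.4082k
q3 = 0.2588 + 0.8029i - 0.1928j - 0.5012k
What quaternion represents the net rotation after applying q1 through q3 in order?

q2 · q1 = -0.3334 + 0.9105j - 0.244k
q3 · q2 · q1 = -0.033 + 0.2357i + 0.4958j + 0.835k
-0.033 + 0.2357i + 0.4958j + 0.835k


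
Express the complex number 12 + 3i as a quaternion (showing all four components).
12 + 3i + 0j + 0k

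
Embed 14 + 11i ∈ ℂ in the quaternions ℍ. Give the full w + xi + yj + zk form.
14 + 11i + 0j + 0k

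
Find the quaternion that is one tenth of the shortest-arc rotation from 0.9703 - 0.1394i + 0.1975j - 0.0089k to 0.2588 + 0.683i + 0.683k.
0.9768 - 0.0372i + 0.1913j + 0.0892k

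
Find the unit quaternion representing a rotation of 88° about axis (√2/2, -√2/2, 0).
0.7193 + 0.4912i - 0.4912j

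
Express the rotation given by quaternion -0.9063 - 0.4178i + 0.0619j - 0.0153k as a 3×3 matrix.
[[0.9919, -0.0795, -0.0994], [-0.024, 0.6504, -0.7592], [0.125, 0.7554, 0.6432]]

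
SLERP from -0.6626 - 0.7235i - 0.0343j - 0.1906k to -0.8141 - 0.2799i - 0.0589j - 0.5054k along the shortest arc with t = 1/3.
-0.7407 - 0.5955i - 0.0442j - 0.308k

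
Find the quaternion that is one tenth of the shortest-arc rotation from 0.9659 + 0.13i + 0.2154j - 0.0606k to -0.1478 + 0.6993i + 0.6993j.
0.9196 + 0.2298i + 0.313j - 0.0591k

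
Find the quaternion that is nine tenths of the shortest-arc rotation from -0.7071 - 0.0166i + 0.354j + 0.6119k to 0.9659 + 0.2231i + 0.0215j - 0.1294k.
-0.9607 - 0.2059i + 0.0189j + 0.185k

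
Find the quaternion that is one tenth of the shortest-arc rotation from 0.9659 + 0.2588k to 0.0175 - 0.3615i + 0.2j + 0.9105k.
0.9269 - 0.049i + 0.0271j + 0.3711k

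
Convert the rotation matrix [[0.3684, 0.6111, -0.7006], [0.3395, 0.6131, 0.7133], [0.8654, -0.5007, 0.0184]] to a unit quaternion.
0.7071 - 0.4292i - 0.5537j - 0.096k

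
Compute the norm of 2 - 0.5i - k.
2.291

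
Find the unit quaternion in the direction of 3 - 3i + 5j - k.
0.4523 - 0.4523i + 0.7538j - 0.1508k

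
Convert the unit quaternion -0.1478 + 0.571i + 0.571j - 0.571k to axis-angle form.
axis = (√3/3, √3/3, -√3/3), θ = 197°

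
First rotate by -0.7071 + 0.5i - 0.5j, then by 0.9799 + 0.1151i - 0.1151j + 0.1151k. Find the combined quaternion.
-0.808 + 0.4661i - 0.351j - 0.0814k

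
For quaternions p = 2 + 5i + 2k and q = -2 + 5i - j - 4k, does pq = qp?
No: pq = -21 + 2i + 28j - 17k ≠ -21 - 2i - 32j - 7k = qp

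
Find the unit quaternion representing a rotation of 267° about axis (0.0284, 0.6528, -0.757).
-0.6884 + 0.0206i + 0.4735j - 0.5491k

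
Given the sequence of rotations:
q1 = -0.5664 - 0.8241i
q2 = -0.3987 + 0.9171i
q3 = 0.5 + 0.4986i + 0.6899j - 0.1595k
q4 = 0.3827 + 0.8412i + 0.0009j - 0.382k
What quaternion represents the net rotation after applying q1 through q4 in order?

q2 · q1 = 0.9816 - 0.1909i
q3 · q2 · q1 = 0.586 + 0.394i + 0.7077j - 0.0249k
q4 · q3 · q2 · q1 = -0.1173 + 0.914i + 0.1418j + 0.3616k
-0.1173 + 0.914i + 0.1418j + 0.3616k


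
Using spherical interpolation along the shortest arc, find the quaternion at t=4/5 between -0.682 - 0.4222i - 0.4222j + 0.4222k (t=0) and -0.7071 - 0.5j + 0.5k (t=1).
-0.7131 - 0.0871i - 0.4919j + 0.4919k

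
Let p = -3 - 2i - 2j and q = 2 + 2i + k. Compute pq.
-2 - 12i - 2j + k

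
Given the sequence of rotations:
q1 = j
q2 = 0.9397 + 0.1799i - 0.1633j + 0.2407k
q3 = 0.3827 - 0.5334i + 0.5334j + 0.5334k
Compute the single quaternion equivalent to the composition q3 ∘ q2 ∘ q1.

q2 · q1 = 0.1633 - 0.2407i + 0.9397j + 0.1799k
q3 · q2 · q1 = -0.6631 - 0.5845i + 0.4143j - 0.2169k
-0.6631 - 0.5845i + 0.4143j - 0.2169k


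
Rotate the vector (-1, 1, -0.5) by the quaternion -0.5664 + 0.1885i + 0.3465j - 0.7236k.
(-0.069, -0.925, -1.179)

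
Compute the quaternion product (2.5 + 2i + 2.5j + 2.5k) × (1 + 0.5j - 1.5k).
5 - 3i + 6.75j - 0.25k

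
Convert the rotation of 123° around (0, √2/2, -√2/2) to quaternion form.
0.4772 + 0.6214j - 0.6214k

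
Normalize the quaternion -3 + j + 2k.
-0.8018 + 0.2673j + 0.5345k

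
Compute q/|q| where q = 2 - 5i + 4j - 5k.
0.239 - 0.5976i + 0.4781j - 0.5976k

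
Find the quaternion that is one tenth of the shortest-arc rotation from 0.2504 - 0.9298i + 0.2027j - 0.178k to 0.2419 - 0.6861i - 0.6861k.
0.2538 - 0.9199i + 0.1846j - 0.2351k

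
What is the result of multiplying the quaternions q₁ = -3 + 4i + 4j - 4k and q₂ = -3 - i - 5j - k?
29 - 33i + 11j - k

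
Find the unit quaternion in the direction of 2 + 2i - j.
0.6667 + 0.6667i - 0.3333j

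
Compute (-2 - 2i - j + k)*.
-2 + 2i + j - k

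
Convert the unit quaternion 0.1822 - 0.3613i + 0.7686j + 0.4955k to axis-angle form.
axis = (-0.3675, 0.7817, 0.5039), θ = 159°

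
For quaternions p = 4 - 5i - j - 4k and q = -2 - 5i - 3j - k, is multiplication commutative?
No: pq = -40 - 21i + 5j + 14k ≠ -40 + i - 25j - 6k = qp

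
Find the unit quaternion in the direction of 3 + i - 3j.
0.6882 + 0.2294i - 0.6882j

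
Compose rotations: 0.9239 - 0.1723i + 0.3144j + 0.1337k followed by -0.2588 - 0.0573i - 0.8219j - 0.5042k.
0.0768 + 0.0403i - 0.7462j - 0.6601k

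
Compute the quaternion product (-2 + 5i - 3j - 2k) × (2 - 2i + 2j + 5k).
22 + 3i - 31j - 10k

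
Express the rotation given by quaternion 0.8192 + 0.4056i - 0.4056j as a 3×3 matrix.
[[0.671, -0.329, -0.6645], [-0.329, 0.671, -0.6645], [0.6645, 0.6645, 0.342]]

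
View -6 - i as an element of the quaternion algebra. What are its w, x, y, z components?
-6 - i + 0j + 0k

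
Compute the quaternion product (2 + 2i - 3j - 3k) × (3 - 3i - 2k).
6 + 6i + 4j - 22k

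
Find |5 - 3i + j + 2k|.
√39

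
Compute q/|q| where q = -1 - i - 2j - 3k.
-0.2582 - 0.2582i - 0.5164j - 0.7746k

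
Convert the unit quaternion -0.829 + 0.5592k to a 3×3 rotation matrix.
[[0.3746, 0.9272, 0], [-0.9272, 0.3746, 0], [0, 0, 1]]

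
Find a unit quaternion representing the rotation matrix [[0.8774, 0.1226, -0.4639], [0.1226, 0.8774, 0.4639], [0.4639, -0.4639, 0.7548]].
0.9367 - 0.2476i - 0.2476j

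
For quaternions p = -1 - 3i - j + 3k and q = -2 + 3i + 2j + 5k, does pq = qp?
No: pq = -2 - 8i + 24j - 14k ≠ -2 + 14i - 24j - 8k = qp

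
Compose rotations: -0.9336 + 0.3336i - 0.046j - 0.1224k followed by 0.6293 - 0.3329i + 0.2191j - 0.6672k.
-0.548 + 0.4632i - 0.4968j + 0.4881k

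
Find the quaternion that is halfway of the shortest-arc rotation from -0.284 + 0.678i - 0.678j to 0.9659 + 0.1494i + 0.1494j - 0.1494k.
-0.7829 + 0.3311i - 0.5183j + 0.0936k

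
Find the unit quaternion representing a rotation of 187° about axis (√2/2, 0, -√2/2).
-0.061 + 0.7058i - 0.7058k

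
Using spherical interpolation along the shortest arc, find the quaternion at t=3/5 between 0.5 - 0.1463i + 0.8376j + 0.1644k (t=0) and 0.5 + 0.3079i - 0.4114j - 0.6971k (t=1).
-0.1073 - 0.3016i + 0.7361j + 0.5964k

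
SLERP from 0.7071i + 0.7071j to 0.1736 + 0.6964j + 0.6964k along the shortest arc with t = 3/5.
0.1181 + 0.333i + 0.8067j + 0.4737k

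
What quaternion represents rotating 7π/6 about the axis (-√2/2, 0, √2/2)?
-0.2588 - 0.683i + 0.683k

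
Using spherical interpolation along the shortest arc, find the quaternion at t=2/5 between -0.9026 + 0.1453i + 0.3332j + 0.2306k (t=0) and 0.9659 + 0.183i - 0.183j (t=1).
-0.9497 + 0.0138i + 0.2793j + 0.1412k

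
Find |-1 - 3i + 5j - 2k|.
√39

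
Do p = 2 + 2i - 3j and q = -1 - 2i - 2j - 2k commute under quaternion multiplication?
No: pq = -4 + 3j - 14k ≠ -4 - 12i - 5j + 6k = qp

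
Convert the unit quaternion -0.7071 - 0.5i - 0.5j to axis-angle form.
axis = (-√2/2, -√2/2, 0), θ = 3π/2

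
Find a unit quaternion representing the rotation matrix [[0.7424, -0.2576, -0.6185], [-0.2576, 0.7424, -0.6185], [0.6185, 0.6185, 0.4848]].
0.8616 + 0.3589i - 0.3589j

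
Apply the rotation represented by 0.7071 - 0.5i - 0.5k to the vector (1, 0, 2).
(1.5, 0.707, 1.5)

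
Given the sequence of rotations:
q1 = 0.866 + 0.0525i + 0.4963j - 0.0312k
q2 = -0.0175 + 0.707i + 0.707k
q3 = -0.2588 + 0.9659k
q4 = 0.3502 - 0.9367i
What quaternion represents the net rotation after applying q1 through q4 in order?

q2 · q1 = -0.0302 + 0.2605i + 0.0505j + 0.9637k
q3 · q2 · q1 = -0.923 - 0.1162i + 0.2385j - 0.2786k
q4 · q3 · q2 · q1 = -0.4321 + 0.8239i - 0.1774j - 0.321k
-0.4321 + 0.8239i - 0.1774j - 0.321k


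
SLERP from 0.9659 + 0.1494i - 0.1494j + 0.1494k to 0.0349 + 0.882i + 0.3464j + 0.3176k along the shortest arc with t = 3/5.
0.5493 + 0.7495i + 0.1817j + 0.3216k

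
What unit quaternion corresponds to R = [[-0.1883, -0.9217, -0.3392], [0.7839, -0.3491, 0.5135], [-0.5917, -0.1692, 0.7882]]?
0.5592 - 0.3052i + 0.1129j + 0.7625k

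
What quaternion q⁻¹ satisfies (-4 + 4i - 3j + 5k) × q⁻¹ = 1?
-0.0606 - 0.0606i + 0.0455j - 0.0758k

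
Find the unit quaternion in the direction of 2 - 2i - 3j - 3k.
0.3922 - 0.3922i - 0.5883j - 0.5883k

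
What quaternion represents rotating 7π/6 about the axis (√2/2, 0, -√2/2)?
-0.2588 + 0.683i - 0.683k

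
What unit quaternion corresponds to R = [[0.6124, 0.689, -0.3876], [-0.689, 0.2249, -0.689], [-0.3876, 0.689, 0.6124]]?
0.7826 + 0.4402i - 0.4402k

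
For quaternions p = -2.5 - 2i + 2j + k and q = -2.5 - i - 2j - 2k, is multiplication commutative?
No: pq = 10.25 + 5.5i - 5j + 8.5k ≠ 10.25 + 9.5i + 5j - 3.5k = qp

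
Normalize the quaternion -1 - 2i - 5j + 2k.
-0.1715 - 0.343i - 0.8575j + 0.343k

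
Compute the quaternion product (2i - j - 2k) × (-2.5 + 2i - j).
-5 - 7i - 1.5j + 5k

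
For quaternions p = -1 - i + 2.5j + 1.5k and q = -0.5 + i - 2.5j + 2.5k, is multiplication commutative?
No: pq = 4 + 9.5i + 5.25j - 3.25k ≠ 4 - 10.5i - 2.75j - 3.25k = qp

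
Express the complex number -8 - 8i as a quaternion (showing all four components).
-8 - 8i + 0j + 0k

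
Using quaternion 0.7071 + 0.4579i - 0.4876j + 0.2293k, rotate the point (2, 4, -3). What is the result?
(-0.806, 4.271, 3.179)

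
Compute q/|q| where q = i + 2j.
0.4472i + 0.8944j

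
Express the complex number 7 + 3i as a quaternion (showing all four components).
7 + 3i + 0j + 0k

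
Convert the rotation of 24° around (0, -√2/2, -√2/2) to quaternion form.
0.9781 - 0.147j - 0.147k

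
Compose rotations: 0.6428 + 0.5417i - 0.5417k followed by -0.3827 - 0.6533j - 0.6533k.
-0.5999 + 0.1466i - 0.7738j + 0.1413k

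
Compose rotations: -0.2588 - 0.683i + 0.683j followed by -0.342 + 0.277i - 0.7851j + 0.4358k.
0.8139 - 0.1358i - 0.3281j - 0.4598k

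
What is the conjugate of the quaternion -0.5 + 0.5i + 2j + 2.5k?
-0.5 - 0.5i - 2j - 2.5k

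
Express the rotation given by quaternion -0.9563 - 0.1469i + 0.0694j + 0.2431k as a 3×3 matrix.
[[0.8722, 0.4446, -0.2042], [-0.4853, 0.8386, -0.2472], [0.0613, 0.3147, 0.9472]]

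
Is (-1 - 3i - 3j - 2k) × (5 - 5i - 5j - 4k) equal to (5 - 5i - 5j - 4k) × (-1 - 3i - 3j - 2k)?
No: pq = -43 - 8i - 12j - 6k ≠ -43 - 12i - 8j - 6k = qp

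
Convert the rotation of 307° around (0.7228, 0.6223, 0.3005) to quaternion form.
-0.8949 + 0.3225i + 0.2777j + 0.1341k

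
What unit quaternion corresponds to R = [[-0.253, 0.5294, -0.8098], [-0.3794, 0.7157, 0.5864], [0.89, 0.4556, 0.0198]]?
0.6088 - 0.0537i - 0.698j - 0.3732k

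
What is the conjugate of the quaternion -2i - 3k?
2i + 3k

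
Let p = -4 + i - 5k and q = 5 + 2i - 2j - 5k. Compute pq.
-47 - 13i + 3j - 7k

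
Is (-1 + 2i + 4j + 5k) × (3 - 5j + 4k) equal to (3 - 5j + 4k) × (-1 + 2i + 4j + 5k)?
No: pq = -3 + 47i + 9j + k ≠ -3 - 35i + 25j + 21k = qp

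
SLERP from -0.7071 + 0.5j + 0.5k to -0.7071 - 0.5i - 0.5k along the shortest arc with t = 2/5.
-0.8867 - 0.2598i + 0.3671j + 0.1073k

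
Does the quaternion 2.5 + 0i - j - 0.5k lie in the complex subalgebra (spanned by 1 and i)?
No. The quaternion 2.5 - j - 0.5k has j-coefficient y = -1 and k-coefficient z = -0.5, not both zero, so it does not lie in the complex subalgebra spanned by 1 and i.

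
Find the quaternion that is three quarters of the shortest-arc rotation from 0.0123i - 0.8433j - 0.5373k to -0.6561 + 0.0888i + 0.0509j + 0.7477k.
0.5419 - 0.0696i - 0.3001j - 0.782k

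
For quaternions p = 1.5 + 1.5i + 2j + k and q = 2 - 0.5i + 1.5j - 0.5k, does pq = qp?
No: pq = 1.25 - 0.25i + 6.5j + 4.5k ≠ 1.25 + 4.75i + 6j - 2k = qp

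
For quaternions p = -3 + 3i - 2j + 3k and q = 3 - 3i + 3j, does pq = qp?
No: pq = 6 + 9i - 24j + 12k ≠ 6 + 27i - 6j + 6k = qp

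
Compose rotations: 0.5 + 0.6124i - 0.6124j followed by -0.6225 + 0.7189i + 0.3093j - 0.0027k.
-0.5621 - 0.0234i + 0.5342j - 0.631k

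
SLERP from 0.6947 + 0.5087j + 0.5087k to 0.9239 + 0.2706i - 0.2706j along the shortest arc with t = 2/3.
0.9589 + 0.2006i - 0.0001j + 0.2006k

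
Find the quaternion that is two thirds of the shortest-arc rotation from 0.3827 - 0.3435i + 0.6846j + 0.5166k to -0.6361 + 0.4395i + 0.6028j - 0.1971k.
0.7168 - 0.533i - 0.1794j + 0.4121k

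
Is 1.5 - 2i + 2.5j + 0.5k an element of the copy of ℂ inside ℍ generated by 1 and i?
No. The quaternion 1.5 - 2i + 2.5j + 0.5k has j-coefficient y = 2.5 and k-coefficient z = 0.5, not both zero, so it does not lie in the complex subalgebra spanned by 1 and i.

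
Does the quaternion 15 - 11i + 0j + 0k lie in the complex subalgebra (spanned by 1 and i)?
Yes. The quaternion 15 - 11i has j- and k-coefficients y = z = 0, so it lies in the complex subalgebra spanned by 1 and i.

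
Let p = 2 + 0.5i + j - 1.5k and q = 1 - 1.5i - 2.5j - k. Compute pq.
3.75 - 7.25i - 1.25j - 3.25k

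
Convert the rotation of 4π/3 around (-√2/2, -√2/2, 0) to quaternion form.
-0.5 - 0.6124i - 0.6124j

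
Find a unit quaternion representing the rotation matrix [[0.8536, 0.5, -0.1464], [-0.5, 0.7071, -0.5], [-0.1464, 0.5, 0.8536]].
0.9239 + 0.2706i - 0.2706k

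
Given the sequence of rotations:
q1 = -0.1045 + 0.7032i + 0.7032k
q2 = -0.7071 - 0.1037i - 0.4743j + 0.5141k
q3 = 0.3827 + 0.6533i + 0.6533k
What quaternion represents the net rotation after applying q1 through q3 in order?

q2 · q1 = -0.2147 - 0.8199i + 0.484j - 0.2174k
q3 · q2 · q1 = 0.5955 - 0.7702i - 0.2084j + 0.0927k
0.5955 - 0.7702i - 0.2084j + 0.0927k


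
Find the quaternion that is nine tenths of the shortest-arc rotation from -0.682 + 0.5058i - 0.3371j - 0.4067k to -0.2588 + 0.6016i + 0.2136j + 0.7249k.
-0.3514 + 0.6591i + 0.1585j + 0.6457k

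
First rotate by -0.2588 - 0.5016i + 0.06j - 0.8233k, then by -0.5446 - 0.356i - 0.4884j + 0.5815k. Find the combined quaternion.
0.4704 + 0.7325i - 0.4911j + 0.0315k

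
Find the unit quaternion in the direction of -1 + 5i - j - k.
-0.189 + 0.9449i - 0.189j - 0.189k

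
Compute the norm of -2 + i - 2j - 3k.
√18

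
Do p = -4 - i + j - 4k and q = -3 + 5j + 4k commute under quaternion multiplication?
No: pq = 23 + 27i - 19j - 9k ≠ 23 - 21i - 27j + k = qp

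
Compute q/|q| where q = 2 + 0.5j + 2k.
0.6963 + 0.1741j + 0.6963k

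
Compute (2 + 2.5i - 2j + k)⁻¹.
0.1311 - 0.1639i + 0.1311j - 0.0656k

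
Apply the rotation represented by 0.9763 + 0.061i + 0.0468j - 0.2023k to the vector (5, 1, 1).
(5.036, -1.174, 0.508)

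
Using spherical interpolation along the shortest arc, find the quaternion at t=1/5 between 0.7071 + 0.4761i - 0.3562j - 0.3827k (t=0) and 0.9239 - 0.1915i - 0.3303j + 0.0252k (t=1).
0.7982 + 0.3549i - 0.3718j - 0.3142k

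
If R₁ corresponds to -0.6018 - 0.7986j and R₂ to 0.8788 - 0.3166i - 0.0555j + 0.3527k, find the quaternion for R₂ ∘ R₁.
-0.5732 + 0.4722i - 0.6684j + 0.0406k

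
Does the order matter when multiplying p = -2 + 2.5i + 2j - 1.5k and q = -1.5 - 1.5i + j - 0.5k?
Yes: pq = 4 - 0.25i - 1.5j + 8.75k ≠ 4 - 1.25i - 8.5j - 2.25k = qp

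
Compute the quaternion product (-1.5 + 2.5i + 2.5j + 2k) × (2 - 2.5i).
3.25 + 8.75i + 10.25k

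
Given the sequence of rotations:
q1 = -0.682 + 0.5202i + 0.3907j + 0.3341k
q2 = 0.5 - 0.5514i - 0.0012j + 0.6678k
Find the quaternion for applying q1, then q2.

q2 · q1 = -0.2768 + 0.3748i + 0.7278j - 0.5032k
-0.2768 + 0.3748i + 0.7278j - 0.5032k


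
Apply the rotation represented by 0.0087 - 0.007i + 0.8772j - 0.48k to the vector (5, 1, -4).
(-5.091, 3.804, 1.271)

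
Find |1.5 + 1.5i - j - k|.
2.55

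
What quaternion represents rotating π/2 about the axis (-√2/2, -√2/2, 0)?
0.7071 - 0.5i - 0.5j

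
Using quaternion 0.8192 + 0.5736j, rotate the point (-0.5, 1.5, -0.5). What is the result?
(-0.641, 1.5, 0.299)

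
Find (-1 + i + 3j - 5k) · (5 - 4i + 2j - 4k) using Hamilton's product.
-27 + 7i + 37j - 7k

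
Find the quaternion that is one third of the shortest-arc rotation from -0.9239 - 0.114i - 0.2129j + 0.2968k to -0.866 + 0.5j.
-0.9737 - 0.0808i + 0.0329j + 0.2105k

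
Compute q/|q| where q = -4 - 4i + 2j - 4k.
-0.5547 - 0.5547i + 0.2774j - 0.5547k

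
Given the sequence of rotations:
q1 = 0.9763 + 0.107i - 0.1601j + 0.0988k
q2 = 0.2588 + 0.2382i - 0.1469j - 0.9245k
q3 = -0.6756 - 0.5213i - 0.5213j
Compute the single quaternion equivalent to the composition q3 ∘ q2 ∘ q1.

q2 · q1 = 0.295 + 0.0977i - 0.3073j - 0.8994k
q3 · q2 · q1 = -0.3086 + 0.2491i - 0.415j + 0.8188k
-0.3086 + 0.2491i - 0.415j + 0.8188k


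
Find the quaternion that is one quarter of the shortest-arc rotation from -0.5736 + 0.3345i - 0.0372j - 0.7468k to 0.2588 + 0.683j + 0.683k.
-0.5245 + 0.2639i - 0.2194j - 0.7792k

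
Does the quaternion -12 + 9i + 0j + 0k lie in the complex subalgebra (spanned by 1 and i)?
Yes. The quaternion -12 + 9i has j- and k-coefficients y = z = 0, so it lies in the complex subalgebra spanned by 1 and i.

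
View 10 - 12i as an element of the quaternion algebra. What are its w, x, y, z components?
10 - 12i + 0j + 0k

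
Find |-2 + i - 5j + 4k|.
√46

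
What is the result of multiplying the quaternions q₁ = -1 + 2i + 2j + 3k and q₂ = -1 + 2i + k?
-6 - 2i + 2j - 8k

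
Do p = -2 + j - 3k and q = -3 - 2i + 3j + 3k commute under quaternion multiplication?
No: pq = 12 + 16i - 3j + 5k ≠ 12 - 8i - 15j + k = qp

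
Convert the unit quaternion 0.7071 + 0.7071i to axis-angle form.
axis = (1, 0, 0), θ = π/2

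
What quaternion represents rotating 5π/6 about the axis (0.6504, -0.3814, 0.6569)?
0.2588 + 0.6282i - 0.3684j + 0.6345k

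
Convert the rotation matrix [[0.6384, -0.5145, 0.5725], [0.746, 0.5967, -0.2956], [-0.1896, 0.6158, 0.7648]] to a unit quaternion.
0.866 + 0.2631i + 0.22j + 0.3639k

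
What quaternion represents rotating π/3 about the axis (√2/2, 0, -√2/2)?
0.866 + 0.3536i - 0.3536k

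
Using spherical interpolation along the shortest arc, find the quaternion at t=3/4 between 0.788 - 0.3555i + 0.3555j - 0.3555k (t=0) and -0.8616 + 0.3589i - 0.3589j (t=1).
0.8537 - 0.3626i + 0.3626j - 0.0908k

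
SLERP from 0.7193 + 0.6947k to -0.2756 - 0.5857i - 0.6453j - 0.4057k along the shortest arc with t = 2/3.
0.4919 + 0.4369i + 0.4814j + 0.5792k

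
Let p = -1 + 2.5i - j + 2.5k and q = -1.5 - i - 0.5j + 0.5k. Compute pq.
2.25 - 2i - 1.75j - 6.5k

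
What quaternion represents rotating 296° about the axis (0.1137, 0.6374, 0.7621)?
-0.848 + 0.0603i + 0.3378j + 0.4039k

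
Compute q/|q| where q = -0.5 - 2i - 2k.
-0.1741 - 0.6963i - 0.6963k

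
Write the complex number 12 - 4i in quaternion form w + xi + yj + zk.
12 - 4i + 0j + 0k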